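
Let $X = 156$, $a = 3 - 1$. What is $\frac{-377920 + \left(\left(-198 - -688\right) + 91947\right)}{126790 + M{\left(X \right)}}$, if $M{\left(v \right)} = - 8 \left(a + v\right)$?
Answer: $- \frac{95161}{41842} \approx -2.2743$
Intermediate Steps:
$a = 2$
$M{\left(v \right)} = -16 - 8 v$ ($M{\left(v \right)} = - 8 \left(2 + v\right) = -16 - 8 v$)
$\frac{-377920 + \left(\left(-198 - -688\right) + 91947\right)}{126790 + M{\left(X \right)}} = \frac{-377920 + \left(\left(-198 - -688\right) + 91947\right)}{126790 - 1264} = \frac{-377920 + \left(\left(-198 + 688\right) + 91947\right)}{126790 - 1264} = \frac{-377920 + \left(490 + 91947\right)}{126790 - 1264} = \frac{-377920 + 92437}{125526} = \left(-285483\right) \frac{1}{125526} = - \frac{95161}{41842}$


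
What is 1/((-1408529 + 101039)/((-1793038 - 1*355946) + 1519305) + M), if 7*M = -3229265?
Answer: -1469251/677797067835 ≈ -2.1677e-6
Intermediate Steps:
M = -3229265/7 (M = (⅐)*(-3229265) = -3229265/7 ≈ -4.6132e+5)
1/((-1408529 + 101039)/((-1793038 - 1*355946) + 1519305) + M) = 1/((-1408529 + 101039)/((-1793038 - 1*355946) + 1519305) - 3229265/7) = 1/(-1307490/((-1793038 - 355946) + 1519305) - 3229265/7) = 1/(-1307490/(-2148984 + 1519305) - 3229265/7) = 1/(-1307490/(-629679) - 3229265/7) = 1/(-1307490*(-1/629679) - 3229265/7) = 1/(435830/209893 - 3229265/7) = 1/(-677797067835/1469251) = -1469251/677797067835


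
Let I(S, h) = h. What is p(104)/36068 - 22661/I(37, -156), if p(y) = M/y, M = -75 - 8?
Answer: 1634673647/11253216 ≈ 145.26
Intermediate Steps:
M = -83
p(y) = -83/y
p(104)/36068 - 22661/I(37, -156) = -83/104/36068 - 22661/(-156) = -83*1/104*(1/36068) - 22661*(-1/156) = -83/104*1/36068 + 22661/156 = -83/3751072 + 22661/156 = 1634673647/11253216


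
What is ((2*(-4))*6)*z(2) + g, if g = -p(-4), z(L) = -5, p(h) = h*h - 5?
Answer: 229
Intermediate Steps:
p(h) = -5 + h**2 (p(h) = h**2 - 5 = -5 + h**2)
g = -11 (g = -(-5 + (-4)**2) = -(-5 + 16) = -1*11 = -11)
((2*(-4))*6)*z(2) + g = ((2*(-4))*6)*(-5) - 11 = -8*6*(-5) - 11 = -48*(-5) - 11 = 240 - 11 = 229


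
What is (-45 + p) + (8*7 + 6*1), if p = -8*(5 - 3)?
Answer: 1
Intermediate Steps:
p = -16 (p = -8*2 = -16)
(-45 + p) + (8*7 + 6*1) = (-45 - 16) + (8*7 + 6*1) = -61 + (56 + 6) = -61 + 62 = 1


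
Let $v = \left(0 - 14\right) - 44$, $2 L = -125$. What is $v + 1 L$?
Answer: $- \frac{241}{2} \approx -120.5$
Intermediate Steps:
$L = - \frac{125}{2}$ ($L = \frac{1}{2} \left(-125\right) = - \frac{125}{2} \approx -62.5$)
$v = -58$ ($v = -14 - 44 = -58$)
$v + 1 L = -58 + 1 \left(- \frac{125}{2}\right) = -58 - \frac{125}{2} = - \frac{241}{2}$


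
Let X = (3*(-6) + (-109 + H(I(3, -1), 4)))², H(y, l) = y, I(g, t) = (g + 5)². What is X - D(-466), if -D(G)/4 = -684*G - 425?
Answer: 1277245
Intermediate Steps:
I(g, t) = (5 + g)²
X = 3969 (X = (3*(-6) + (-109 + (5 + 3)²))² = (-18 + (-109 + 8²))² = (-18 + (-109 + 64))² = (-18 - 45)² = (-63)² = 3969)
D(G) = 1700 + 2736*G (D(G) = -4*(-684*G - 425) = -4*(-425 - 684*G) = 1700 + 2736*G)
X - D(-466) = 3969 - (1700 + 2736*(-466)) = 3969 - (1700 - 1274976) = 3969 - 1*(-1273276) = 3969 + 1273276 = 1277245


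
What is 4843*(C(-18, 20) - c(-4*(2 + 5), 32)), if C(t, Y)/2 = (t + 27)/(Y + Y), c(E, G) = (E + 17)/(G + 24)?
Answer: 876583/280 ≈ 3130.7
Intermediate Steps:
c(E, G) = (17 + E)/(24 + G)
C(t, Y) = (27 + t)/Y (C(t, Y) = 2*((t + 27)/(Y + Y)) = 2*((27 + t)/((2*Y))) = 2*((27 + t)*(1/(2*Y))) = 2*((27 + t)/(2*Y)) = (27 + t)/Y)
4843*(C(-18, 20) - c(-4*(2 + 5), 32)) = 4843*((27 - 18)/20 - (17 - 4*(2 + 5))/(24 + 32)) = 4843*((1/20)*9 - (17 - 4*7)/56) = 4843*(9/20 - (17 - 28)/56) = 4843*(9/20 - (-11)/56) = 4843*(9/20 - 1*(-11/56)) = 4843*(9/20 + 11/56) = 4843*(181/280) = 876583/280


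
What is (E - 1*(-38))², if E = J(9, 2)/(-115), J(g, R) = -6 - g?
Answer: 769129/529 ≈ 1453.9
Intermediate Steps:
E = 3/23 (E = (-6 - 1*9)/(-115) = (-6 - 9)*(-1/115) = -15*(-1/115) = 3/23 ≈ 0.13043)
(E - 1*(-38))² = (3/23 - 1*(-38))² = (3/23 + 38)² = (877/23)² = 769129/529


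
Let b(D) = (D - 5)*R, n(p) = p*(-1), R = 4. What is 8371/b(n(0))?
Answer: -8371/20 ≈ -418.55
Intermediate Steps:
n(p) = -p
b(D) = -20 + 4*D (b(D) = (D - 5)*4 = (-5 + D)*4 = -20 + 4*D)
8371/b(n(0)) = 8371/(-20 + 4*(-1*0)) = 8371/(-20 + 4*0) = 8371/(-20 + 0) = 8371/(-20) = 8371*(-1/20) = -8371/20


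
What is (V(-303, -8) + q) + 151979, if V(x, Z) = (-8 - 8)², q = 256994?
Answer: 409229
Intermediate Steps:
V(x, Z) = 256 (V(x, Z) = (-16)² = 256)
(V(-303, -8) + q) + 151979 = (256 + 256994) + 151979 = 257250 + 151979 = 409229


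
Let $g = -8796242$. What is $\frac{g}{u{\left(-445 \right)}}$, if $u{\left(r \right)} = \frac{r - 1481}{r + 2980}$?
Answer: $\frac{3716412245}{321} \approx 1.1578 \cdot 10^{7}$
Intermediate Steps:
$u{\left(r \right)} = \frac{-1481 + r}{2980 + r}$
$\frac{g}{u{\left(-445 \right)}} = - \frac{8796242}{\frac{1}{2980 - 445} \left(-1481 - 445\right)} = - \frac{8796242}{\frac{1}{2535} \left(-1926\right)} = - \frac{8796242}{- \frac{642}{845}} = \left(-8796242\right) \left(- \frac{845}{642}\right) = \frac{3716412245}{321}$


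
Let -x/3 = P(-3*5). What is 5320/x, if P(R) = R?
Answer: 1064/9 ≈ 118.22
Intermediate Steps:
x = 45 (x = -(-9)*5 = -3*(-15) = 45)
5320/x = 5320/45 = 5320*(1/45) = 1064/9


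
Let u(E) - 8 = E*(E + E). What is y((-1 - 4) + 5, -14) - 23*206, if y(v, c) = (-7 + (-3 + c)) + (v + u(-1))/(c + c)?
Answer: -66673/14 ≈ -4762.4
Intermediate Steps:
u(E) = 8 + 2*E**2 (u(E) = 8 + E*(E + E) = 8 + E*(2*E) = 8 + 2*E**2)
y(v, c) = -10 + c + (10 + v)/(2*c) (y(v, c) = (-7 + (-3 + c)) + (v + (8 + 2*(-1)**2))/(c + c) = (-10 + c) + (v + (8 + 2*1))/((2*c)) = (-10 + c) + (v + (8 + 2))*(1/(2*c)) = (-10 + c) + (v + 10)*(1/(2*c)) = (-10 + c) + (10 + v)*(1/(2*c)) = (-10 + c) + (10 + v)/(2*c) = -10 + c + (10 + v)/(2*c))
y((-1 - 4) + 5, -14) - 23*206 = (5 + ((-1 - 4) + 5)/2 - 14*(-10 - 14))/(-14) - 23*206 = -(5 + (-5 + 5)/2 - 14*(-24))/14 - 4738 = -(5 + (1/2)*0 + 336)/14 - 4738 = -(5 + 0 + 336)/14 - 4738 = -1/14*341 - 4738 = -341/14 - 4738 = -66673/14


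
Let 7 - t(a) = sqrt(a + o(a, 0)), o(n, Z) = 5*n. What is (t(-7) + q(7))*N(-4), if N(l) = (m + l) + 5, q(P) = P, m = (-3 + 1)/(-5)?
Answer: 98/5 - 7*I*sqrt(42)/5 ≈ 19.6 - 9.073*I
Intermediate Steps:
m = 2/5 (m = -2*(-1/5) = 2/5 ≈ 0.40000)
N(l) = 27/5 + l (N(l) = (2/5 + l) + 5 = 27/5 + l)
t(a) = 7 - sqrt(6)*sqrt(a) (t(a) = 7 - sqrt(a + 5*a) = 7 - sqrt(6*a) = 7 - sqrt(6)*sqrt(a))
(t(-7) + q(7))*N(-4) = ((7 - sqrt(6)*sqrt(-7)) + 7)*(27/5 - 4) = ((7 - sqrt(6)*I*sqrt(7)) + 7)*(7/5) = ((7 - I*sqrt(42)) + 7)*(7/5) = (14 - I*sqrt(42))*(7/5) = 98/5 - 7*I*sqrt(42)/5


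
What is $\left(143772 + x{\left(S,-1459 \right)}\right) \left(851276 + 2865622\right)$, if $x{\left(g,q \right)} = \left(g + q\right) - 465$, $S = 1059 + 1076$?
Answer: $535170124734$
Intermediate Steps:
$S = 2135$
$x{\left(g,q \right)} = -465 + g + q$
$\left(143772 + x{\left(S,-1459 \right)}\right) \left(851276 + 2865622\right) = \left(143772 - -211\right) \left(851276 + 2865622\right) = \left(143772 + 211\right) 3716898 = 143983 \cdot 3716898 = 535170124734$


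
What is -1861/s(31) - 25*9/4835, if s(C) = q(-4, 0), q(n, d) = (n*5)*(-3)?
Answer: -1802287/58020 ≈ -31.063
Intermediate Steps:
q(n, d) = -15*n (q(n, d) = (5*n)*(-3) = -15*n)
s(C) = 60 (s(C) = -15*(-4) = 60)
-1861/s(31) - 25*9/4835 = -1861/60 - 25*9/4835 = -1861*1/60 - 225*1/4835 = -1861/60 - 45/967 = -1802287/58020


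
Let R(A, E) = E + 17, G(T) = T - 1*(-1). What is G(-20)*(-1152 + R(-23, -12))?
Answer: 21793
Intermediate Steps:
G(T) = 1 + T (G(T) = T + 1 = 1 + T)
R(A, E) = 17 + E
G(-20)*(-1152 + R(-23, -12)) = (1 - 20)*(-1152 + (17 - 12)) = -19*(-1152 + 5) = -19*(-1147) = 21793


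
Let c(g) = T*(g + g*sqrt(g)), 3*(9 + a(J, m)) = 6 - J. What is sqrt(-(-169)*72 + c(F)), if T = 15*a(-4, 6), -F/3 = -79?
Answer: sqrt(-7977 - 20145*sqrt(237)) ≈ 564.01*I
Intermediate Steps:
a(J, m) = -7 - J/3 (a(J, m) = -9 + (6 - J)/3 = -9 + (2 - J/3) = -7 - J/3)
F = 237 (F = -3*(-79) = 237)
T = -85 (T = 15*(-7 - 1/3*(-4)) = 15*(-7 + 4/3) = 15*(-17/3) = -85)
c(g) = -85*g - 85*g**(3/2) (c(g) = -85*(g + g*sqrt(g)) = -85*(g + g**(3/2)) = -85*g - 85*g**(3/2))
sqrt(-(-169)*72 + c(F)) = sqrt(-(-169)*72 + (-85*237 - 20145*sqrt(237))) = sqrt(-1*(-12168) + (-20145 - 20145*sqrt(237))) = sqrt(12168 + (-20145 - 20145*sqrt(237))) = sqrt(-7977 - 20145*sqrt(237))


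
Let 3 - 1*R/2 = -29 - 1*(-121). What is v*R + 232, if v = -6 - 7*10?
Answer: 13760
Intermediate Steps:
R = -178 (R = 6 - 2*(-29 - 1*(-121)) = 6 - 2*(-29 + 121) = 6 - 2*92 = 6 - 184 = -178)
v = -76 (v = -6 - 70 = -76)
v*R + 232 = -76*(-178) + 232 = 13528 + 232 = 13760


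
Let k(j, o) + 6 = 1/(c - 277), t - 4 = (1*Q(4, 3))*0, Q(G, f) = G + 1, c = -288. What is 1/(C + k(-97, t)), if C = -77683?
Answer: -565/43894286 ≈ -1.2872e-5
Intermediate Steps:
Q(G, f) = 1 + G
t = 4 (t = 4 + (1*(1 + 4))*0 = 4 + (1*5)*0 = 4 + 5*0 = 4 + 0 = 4)
k(j, o) = -3391/565 (k(j, o) = -6 + 1/(-288 - 277) = -6 + 1/(-565) = -6 - 1/565 = -3391/565)
1/(C + k(-97, t)) = 1/(-77683 - 3391/565) = 1/(-43894286/565) = -565/43894286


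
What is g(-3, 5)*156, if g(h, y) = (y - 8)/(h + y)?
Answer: -234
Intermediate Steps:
g(h, y) = (-8 + y)/(h + y)
g(-3, 5)*156 = ((-8 + 5)/(-3 + 5))*156 = (-3/2)*156 = ((½)*(-3))*156 = -3/2*156 = -234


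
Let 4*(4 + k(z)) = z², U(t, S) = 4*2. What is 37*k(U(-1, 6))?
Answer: 444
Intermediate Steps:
U(t, S) = 8
k(z) = -4 + z²/4
37*k(U(-1, 6)) = 37*(-4 + (¼)*8²) = 37*(-4 + (¼)*64) = 37*(-4 + 16) = 37*12 = 444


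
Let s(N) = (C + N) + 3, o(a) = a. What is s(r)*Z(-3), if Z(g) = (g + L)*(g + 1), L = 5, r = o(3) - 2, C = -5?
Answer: 4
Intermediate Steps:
r = 1 (r = 3 - 2 = 1)
s(N) = -2 + N (s(N) = (-5 + N) + 3 = -2 + N)
Z(g) = (1 + g)*(5 + g) (Z(g) = (g + 5)*(g + 1) = (5 + g)*(1 + g) = (1 + g)*(5 + g))
s(r)*Z(-3) = (-2 + 1)*(5 + (-3)² + 6*(-3)) = -(5 + 9 - 18) = -1*(-4) = 4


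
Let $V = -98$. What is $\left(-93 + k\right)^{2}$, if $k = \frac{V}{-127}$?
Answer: $\frac{137194369}{16129} \approx 8506.1$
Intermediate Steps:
$k = \frac{98}{127}$ ($k = - \frac{98}{-127} = \left(-98\right) \left(- \frac{1}{127}\right) = \frac{98}{127} \approx 0.77165$)
$\left(-93 + k\right)^{2} = \left(-93 + \frac{98}{127}\right)^{2} = \left(- \frac{11713}{127}\right)^{2} = \frac{137194369}{16129}$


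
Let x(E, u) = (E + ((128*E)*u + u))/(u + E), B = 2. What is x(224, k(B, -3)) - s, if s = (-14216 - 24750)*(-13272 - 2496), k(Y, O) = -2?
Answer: -68200192129/111 ≈ -6.1442e+8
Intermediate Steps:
x(E, u) = (E + u + 128*E*u)/(E + u) (x(E, u) = (E + (128*E*u + u))/(E + u) = (E + (u + 128*E*u))/(E + u) = (E + u + 128*E*u)/(E + u))
s = 614415888 (s = -38966*(-15768) = 614415888)
x(224, k(B, -3)) - s = (224 - 2 + 128*224*(-2))/(224 - 2) - 1*614415888 = (224 - 2 - 57344)/222 - 614415888 = (1/222)*(-57122) - 614415888 = -28561/111 - 614415888 = -68200192129/111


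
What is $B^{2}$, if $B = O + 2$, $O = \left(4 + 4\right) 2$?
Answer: $324$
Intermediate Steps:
$O = 16$ ($O = 8 \cdot 2 = 16$)
$B = 18$ ($B = 16 + 2 = 18$)
$B^{2} = 18^{2} = 324$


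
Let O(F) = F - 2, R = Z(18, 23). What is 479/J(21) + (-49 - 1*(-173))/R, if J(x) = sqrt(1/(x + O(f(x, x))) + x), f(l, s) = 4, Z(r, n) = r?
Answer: 62/9 + 479*sqrt(23)/22 ≈ 111.31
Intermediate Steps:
R = 18
O(F) = -2 + F
J(x) = sqrt(x + 1/(2 + x)) (J(x) = sqrt(1/(x + (-2 + 4)) + x) = sqrt(1/(x + 2) + x) = sqrt(1/(2 + x) + x) = sqrt(x + 1/(2 + x)))
479/J(21) + (-49 - 1*(-173))/R = 479/(sqrt((1 + 21*(2 + 21))/(2 + 21))) + (-49 - 1*(-173))/18 = 479/(sqrt((1 + 21*23)/23)) + (-49 + 173)*(1/18) = 479/(sqrt((1 + 483)/23)) + 124*(1/18) = 479/(sqrt((1/23)*484)) + 62/9 = 479/(sqrt(484/23)) + 62/9 = 479/((22*sqrt(23)/23)) + 62/9 = 479*(sqrt(23)/22) + 62/9 = 479*sqrt(23)/22 + 62/9 = 62/9 + 479*sqrt(23)/22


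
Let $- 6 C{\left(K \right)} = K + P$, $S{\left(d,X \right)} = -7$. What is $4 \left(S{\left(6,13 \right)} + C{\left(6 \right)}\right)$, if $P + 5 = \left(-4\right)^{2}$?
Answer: $- \frac{118}{3} \approx -39.333$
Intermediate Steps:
$P = 11$ ($P = -5 + \left(-4\right)^{2} = -5 + 16 = 11$)
$C{\left(K \right)} = - \frac{11}{6} - \frac{K}{6}$ ($C{\left(K \right)} = - \frac{K + 11}{6} = - \frac{11 + K}{6} = - \frac{11}{6} - \frac{K}{6}$)
$4 \left(S{\left(6,13 \right)} + C{\left(6 \right)}\right) = 4 \left(-7 - \frac{17}{6}\right) = 4 \left(- \frac{59}{6}\right) = - \frac{118}{3}$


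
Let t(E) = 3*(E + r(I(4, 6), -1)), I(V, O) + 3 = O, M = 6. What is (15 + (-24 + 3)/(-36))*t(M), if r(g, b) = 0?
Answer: 561/2 ≈ 280.50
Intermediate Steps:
I(V, O) = -3 + O
t(E) = 3*E (t(E) = 3*(E + 0) = 3*E)
(15 + (-24 + 3)/(-36))*t(M) = (15 + (-24 + 3)/(-36))*(3*6) = (15 - 21*(-1/36))*18 = (15 + 7/12)*18 = (187/12)*18 = 561/2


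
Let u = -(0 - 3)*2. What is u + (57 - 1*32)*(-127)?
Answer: -3169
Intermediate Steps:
u = 6 (u = -1*(-3)*2 = 3*2 = 6)
u + (57 - 1*32)*(-127) = 6 + (57 - 1*32)*(-127) = 6 + (57 - 32)*(-127) = 6 + 25*(-127) = 6 - 3175 = -3169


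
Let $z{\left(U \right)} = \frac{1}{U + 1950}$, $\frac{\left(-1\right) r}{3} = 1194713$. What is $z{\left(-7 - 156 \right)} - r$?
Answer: $\frac{6404856394}{1787} \approx 3.5841 \cdot 10^{6}$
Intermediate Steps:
$r = -3584139$ ($r = \left(-3\right) 1194713 = -3584139$)
$z{\left(U \right)} = \frac{1}{1950 + U}$
$z{\left(-7 - 156 \right)} - r = \frac{1}{1950 - 163} - -3584139 = \frac{1}{1950 - 163} + 3584139 = \frac{1}{1787} + 3584139 = \frac{6404856394}{1787}$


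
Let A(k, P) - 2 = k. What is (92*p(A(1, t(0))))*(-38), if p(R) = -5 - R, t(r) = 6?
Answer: 27968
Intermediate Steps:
A(k, P) = 2 + k
(92*p(A(1, t(0))))*(-38) = (92*(-5 - (2 + 1)))*(-38) = (92*(-5 - 1*3))*(-38) = (92*(-5 - 3))*(-38) = (92*(-8))*(-38) = -736*(-38) = 27968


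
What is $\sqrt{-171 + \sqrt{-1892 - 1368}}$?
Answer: $\sqrt{-171 + 2 i \sqrt{815}} \approx 2.1541 + 13.253 i$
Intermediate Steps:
$\sqrt{-171 + \sqrt{-1892 - 1368}} = \sqrt{-171 + \sqrt{-3260}} = \sqrt{-171 + 2 i \sqrt{815}}$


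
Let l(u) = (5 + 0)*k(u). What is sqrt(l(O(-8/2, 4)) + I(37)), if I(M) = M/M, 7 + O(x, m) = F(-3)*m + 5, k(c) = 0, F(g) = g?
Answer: 1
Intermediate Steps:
O(x, m) = -2 - 3*m (O(x, m) = -7 + (-3*m + 5) = -7 + (5 - 3*m) = -2 - 3*m)
l(u) = 0 (l(u) = (5 + 0)*0 = 5*0 = 0)
I(M) = 1
sqrt(l(O(-8/2, 4)) + I(37)) = sqrt(0 + 1) = sqrt(1) = 1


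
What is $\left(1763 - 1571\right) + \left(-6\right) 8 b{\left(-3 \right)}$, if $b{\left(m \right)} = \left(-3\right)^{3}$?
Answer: $1488$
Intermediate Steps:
$b{\left(m \right)} = -27$
$\left(1763 - 1571\right) + \left(-6\right) 8 b{\left(-3 \right)} = \left(1763 - 1571\right) + \left(-6\right) 8 \left(-27\right) = 192 - -1296 = 192 + 1296 = 1488$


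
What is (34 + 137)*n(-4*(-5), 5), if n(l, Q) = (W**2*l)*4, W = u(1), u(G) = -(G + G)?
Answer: 54720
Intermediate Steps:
u(G) = -2*G
W = -2 (W = -2*1 = -2)
n(l, Q) = 16*l (n(l, Q) = ((-2)**2*l)*4 = (4*l)*4 = 16*l)
(34 + 137)*n(-4*(-5), 5) = (34 + 137)*(16*(-4*(-5))) = 171*(16*20) = 171*320 = 54720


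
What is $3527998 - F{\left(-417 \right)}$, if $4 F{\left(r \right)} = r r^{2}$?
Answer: $\frac{86623705}{4} \approx 2.1656 \cdot 10^{7}$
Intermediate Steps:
$F{\left(r \right)} = \frac{r^{3}}{4}$ ($F{\left(r \right)} = \frac{r r^{2}}{4} = \frac{r^{3}}{4}$)
$3527998 - F{\left(-417 \right)} = 3527998 - \frac{\left(-417\right)^{3}}{4} = 3527998 - \frac{1}{4} \left(-72511713\right) = 3527998 - - \frac{72511713}{4} = 3527998 + \frac{72511713}{4} = \frac{86623705}{4}$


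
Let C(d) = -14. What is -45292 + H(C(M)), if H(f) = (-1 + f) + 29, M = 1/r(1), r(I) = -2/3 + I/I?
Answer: -45278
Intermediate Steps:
r(I) = ⅓ (r(I) = -2*⅓ + 1 = -⅔ + 1 = ⅓)
M = 3 (M = 1/(⅓) = 3)
H(f) = 28 + f
-45292 + H(C(M)) = -45292 + (28 - 14) = -45292 + 14 = -45278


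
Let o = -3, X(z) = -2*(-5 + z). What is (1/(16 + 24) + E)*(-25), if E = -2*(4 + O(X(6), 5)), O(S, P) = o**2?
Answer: 5195/8 ≈ 649.38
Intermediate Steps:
X(z) = 10 - 2*z
O(S, P) = 9 (O(S, P) = (-3)**2 = 9)
E = -26 (E = -2*(4 + 9) = -2*13 = -26)
(1/(16 + 24) + E)*(-25) = (1/(16 + 24) - 26)*(-25) = (1/40 - 26)*(-25) = -1039/40*(-25) = 5195/8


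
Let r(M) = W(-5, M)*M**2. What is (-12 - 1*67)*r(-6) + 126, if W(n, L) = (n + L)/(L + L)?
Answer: -2481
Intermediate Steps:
W(n, L) = (L + n)/(2*L) (W(n, L) = (L + n)/((2*L)) = (L + n)*(1/(2*L)) = (L + n)/(2*L))
r(M) = M*(-5 + M)/2 (r(M) = ((M - 5)/(2*M))*M**2 = ((-5 + M)/(2*M))*M**2 = M*(-5 + M)/2)
(-12 - 1*67)*r(-6) + 126 = (-12 - 1*67)*((1/2)*(-6)*(-5 - 6)) + 126 = (-12 - 67)*((1/2)*(-6)*(-11)) + 126 = -79*33 + 126 = -2607 + 126 = -2481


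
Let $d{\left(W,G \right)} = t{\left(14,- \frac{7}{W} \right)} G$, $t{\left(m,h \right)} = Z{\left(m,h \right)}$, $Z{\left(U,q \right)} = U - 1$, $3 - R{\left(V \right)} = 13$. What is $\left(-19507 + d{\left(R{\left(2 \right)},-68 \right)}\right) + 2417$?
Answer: $-17974$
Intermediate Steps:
$R{\left(V \right)} = -10$ ($R{\left(V \right)} = 3 - 13 = -10$)
$Z{\left(U,q \right)} = -1 + U$
$t{\left(m,h \right)} = -1 + m$
$d{\left(W,G \right)} = 13 G$ ($d{\left(W,G \right)} = \left(-1 + 14\right) G = 13 G$)
$\left(-19507 + d{\left(R{\left(2 \right)},-68 \right)}\right) + 2417 = \left(-19507 + 13 \left(-68\right)\right) + 2417 = \left(-19507 - 884\right) + 2417 = -20391 + 2417 = -17974$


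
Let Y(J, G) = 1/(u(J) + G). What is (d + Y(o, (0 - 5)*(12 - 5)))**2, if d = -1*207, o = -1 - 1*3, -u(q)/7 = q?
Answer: 2102500/49 ≈ 42908.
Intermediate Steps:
u(q) = -7*q
o = -4 (o = -1 - 3 = -4)
Y(J, G) = 1/(G - 7*J) (Y(J, G) = 1/(-7*J + G) = 1/(G - 7*J))
d = -207
(d + Y(o, (0 - 5)*(12 - 5)))**2 = (-207 + 1/((0 - 5)*(12 - 5) - 7*(-4)))**2 = (-207 + 1/(-5*7 + 28))**2 = (-207 + 1/(-35 + 28))**2 = (-207 + 1/(-7))**2 = (-207 - 1/7)**2 = (-1450/7)**2 = 2102500/49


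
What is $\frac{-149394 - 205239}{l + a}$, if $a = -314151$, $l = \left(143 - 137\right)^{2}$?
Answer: $\frac{118211}{104705} \approx 1.129$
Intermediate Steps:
$l = 36$ ($l = 6^{2} = 36$)
$\frac{-149394 - 205239}{l + a} = \frac{-149394 - 205239}{36 - 314151} = - \frac{354633}{-314115} = \left(-354633\right) \left(- \frac{1}{314115}\right) = \frac{118211}{104705}$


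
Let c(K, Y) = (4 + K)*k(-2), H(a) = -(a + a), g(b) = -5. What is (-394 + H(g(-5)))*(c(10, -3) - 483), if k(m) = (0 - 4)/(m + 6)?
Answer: 190848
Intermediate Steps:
k(m) = -4/(6 + m)
H(a) = -2*a
c(K, Y) = -4 - K (c(K, Y) = (4 + K)*(-4/(6 - 2)) = (4 + K)*(-4/4) = (4 + K)*(-4*¼) = (4 + K)*(-1) = -4 - K)
(-394 + H(g(-5)))*(c(10, -3) - 483) = (-394 - 2*(-5))*((-4 - 1*10) - 483) = (-394 + 10)*((-4 - 10) - 483) = -384*(-14 - 483) = -384*(-497) = 190848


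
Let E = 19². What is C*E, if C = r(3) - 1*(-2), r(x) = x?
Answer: 1805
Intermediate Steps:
E = 361
C = 5 (C = 3 - 1*(-2) = 3 + 2 = 5)
C*E = 5*361 = 1805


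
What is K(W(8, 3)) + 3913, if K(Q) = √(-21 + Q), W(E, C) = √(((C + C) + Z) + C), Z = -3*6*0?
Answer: 3913 + 3*I*√2 ≈ 3913.0 + 4.2426*I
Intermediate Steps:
Z = 0 (Z = -18*0 = 0)
W(E, C) = √3*√C (W(E, C) = √(((C + C) + 0) + C) = √((2*C + 0) + C) = √(2*C + C) = √(3*C) = √3*√C)
K(W(8, 3)) + 3913 = √(-21 + √3*√3) + 3913 = √(-21 + 3) + 3913 = √(-18) + 3913 = 3*I*√2 + 3913 = 3913 + 3*I*√2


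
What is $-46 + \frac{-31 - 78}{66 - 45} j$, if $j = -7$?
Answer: $- \frac{29}{3} \approx -9.6667$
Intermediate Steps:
$-46 + \frac{-31 - 78}{66 - 45} j = -46 + \frac{-31 - 78}{66 - 45} \left(-7\right) = -46 + - \frac{109}{21} \left(-7\right) = -46 + \left(-109\right) \frac{1}{21} \left(-7\right) = -46 - - \frac{109}{3} = -46 + \frac{109}{3} = - \frac{29}{3}$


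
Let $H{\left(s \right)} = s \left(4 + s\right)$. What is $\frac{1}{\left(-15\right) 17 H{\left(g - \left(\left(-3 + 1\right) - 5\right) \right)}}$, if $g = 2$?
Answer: $- \frac{1}{29835} \approx -3.3518 \cdot 10^{-5}$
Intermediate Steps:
$\frac{1}{\left(-15\right) 17 H{\left(g - \left(\left(-3 + 1\right) - 5\right) \right)}} = \frac{1}{\left(-15\right) 17 \left(2 - \left(\left(-3 + 1\right) - 5\right)\right) \left(4 + \left(2 - \left(\left(-3 + 1\right) - 5\right)\right)\right)} = \frac{1}{\left(-255\right) \left(2 - \left(-2 - 5\right)\right) \left(4 + \left(2 - \left(-2 - 5\right)\right)\right)} = \frac{1}{\left(-255\right) \left(2 - -7\right) \left(4 + \left(2 - -7\right)\right)} = \frac{1}{\left(-255\right) \left(2 + 7\right) \left(4 + \left(2 + 7\right)\right)} = \frac{1}{\left(-255\right) 9 \left(4 + 9\right)} = \frac{1}{\left(-255\right) 9 \cdot 13} = \frac{1}{\left(-255\right) 117} = \frac{1}{-29835} = - \frac{1}{29835}$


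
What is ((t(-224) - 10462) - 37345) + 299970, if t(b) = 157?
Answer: 252320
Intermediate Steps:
((t(-224) - 10462) - 37345) + 299970 = ((157 - 10462) - 37345) + 299970 = (-10305 - 37345) + 299970 = -47650 + 299970 = 252320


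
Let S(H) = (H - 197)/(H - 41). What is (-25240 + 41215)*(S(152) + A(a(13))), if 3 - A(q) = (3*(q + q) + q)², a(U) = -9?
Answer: -2344443075/37 ≈ -6.3363e+7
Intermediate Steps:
S(H) = (-197 + H)/(-41 + H)
A(q) = 3 - 49*q² (A(q) = 3 - (3*(q + q) + q)² = 3 - (3*(2*q) + q)² = 3 - (6*q + q)² = 3 - (7*q)² = 3 - 49*q²)
(-25240 + 41215)*(S(152) + A(a(13))) = (-25240 + 41215)*((-197 + 152)/(-41 + 152) + (3 - 49*(-9)²)) = 15975*(-45/111 + (3 - 49*81)) = 15975*((1/111)*(-45) + (3 - 3969)) = 15975*(-15/37 - 3966) = 15975*(-146757/37) = -2344443075/37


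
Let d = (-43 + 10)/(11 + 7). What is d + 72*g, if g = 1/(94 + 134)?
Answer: -173/114 ≈ -1.5175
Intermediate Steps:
g = 1/228 ≈ 0.0043860
d = -11/6 (d = -33/18 = -33*1/18 = -11/6 ≈ -1.8333)
d + 72*g = -11/6 + 72*(1/228) = -11/6 + 6/19 = -173/114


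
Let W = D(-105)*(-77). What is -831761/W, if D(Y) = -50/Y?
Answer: 2495283/110 ≈ 22684.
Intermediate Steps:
W = -110/3 (W = -50/(-105)*(-77) = -50*(-1/105)*(-77) = (10/21)*(-77) = -110/3 ≈ -36.667)
-831761/W = -831761/(-110/3) = -831761*(-3/110) = 2495283/110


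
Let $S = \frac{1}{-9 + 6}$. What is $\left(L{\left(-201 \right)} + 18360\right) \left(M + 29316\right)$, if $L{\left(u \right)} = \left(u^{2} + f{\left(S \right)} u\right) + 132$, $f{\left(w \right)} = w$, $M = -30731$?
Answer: $-83428400$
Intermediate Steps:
$S = - \frac{1}{3}$ ($S = \frac{1}{-3} = - \frac{1}{3} \approx -0.33333$)
$L{\left(u \right)} = 132 + u^{2} - \frac{u}{3}$ ($L{\left(u \right)} = \left(u^{2} - \frac{u}{3}\right) + 132 = 132 + u^{2} - \frac{u}{3}$)
$\left(L{\left(-201 \right)} + 18360\right) \left(M + 29316\right) = \left(\left(132 + \left(-201\right)^{2} - -67\right) + 18360\right) \left(-30731 + 29316\right) = \left(\left(132 + 40401 + 67\right) + 18360\right) \left(-1415\right) = \left(40600 + 18360\right) \left(-1415\right) = 58960 \left(-1415\right) = -83428400$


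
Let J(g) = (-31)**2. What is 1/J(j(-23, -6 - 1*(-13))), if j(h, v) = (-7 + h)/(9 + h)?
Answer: 1/961 ≈ 0.0010406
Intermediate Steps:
j(h, v) = (-7 + h)/(9 + h)
J(g) = 961
1/J(j(-23, -6 - 1*(-13))) = 1/961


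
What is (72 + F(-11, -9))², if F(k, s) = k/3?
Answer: 42025/9 ≈ 4669.4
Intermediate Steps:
F(k, s) = k/3 (F(k, s) = k*(⅓) = k/3)
(72 + F(-11, -9))² = (72 + (⅓)*(-11))² = (72 - 11/3)² = (205/3)² = 42025/9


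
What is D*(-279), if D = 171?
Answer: -47709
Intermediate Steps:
D*(-279) = 171*(-279) = -47709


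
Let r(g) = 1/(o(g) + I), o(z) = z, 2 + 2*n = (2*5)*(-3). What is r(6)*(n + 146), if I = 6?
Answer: 65/6 ≈ 10.833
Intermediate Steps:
n = -16 (n = -1 + ((2*5)*(-3))/2 = -1 + (10*(-3))/2 = -1 + (1/2)*(-30) = -1 - 15 = -16)
r(g) = 1/(6 + g) (r(g) = 1/(g + 6) = 1/(6 + g))
r(6)*(n + 146) = (-16 + 146)/(6 + 6) = 130/12 = (1/12)*130 = 65/6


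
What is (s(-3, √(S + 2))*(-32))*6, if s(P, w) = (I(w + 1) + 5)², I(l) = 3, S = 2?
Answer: -12288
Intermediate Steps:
s(P, w) = 64 (s(P, w) = (3 + 5)² = 8² = 64)
(s(-3, √(S + 2))*(-32))*6 = (64*(-32))*6 = -2048*6 = -12288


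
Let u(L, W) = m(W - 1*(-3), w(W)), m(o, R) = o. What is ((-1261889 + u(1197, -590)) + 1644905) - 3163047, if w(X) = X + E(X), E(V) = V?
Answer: -2780618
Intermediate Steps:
w(X) = 2*X (w(X) = X + X = 2*X)
u(L, W) = 3 + W (u(L, W) = W - 1*(-3) = W + 3 = 3 + W)
((-1261889 + u(1197, -590)) + 1644905) - 3163047 = ((-1261889 + (3 - 590)) + 1644905) - 3163047 = ((-1261889 - 587) + 1644905) - 3163047 = (-1262476 + 1644905) - 3163047 = 382429 - 3163047 = -2780618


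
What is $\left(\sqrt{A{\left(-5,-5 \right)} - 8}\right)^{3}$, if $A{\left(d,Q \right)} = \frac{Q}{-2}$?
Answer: $- \frac{11 i \sqrt{22}}{4} \approx - 12.899 i$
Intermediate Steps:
$A{\left(d,Q \right)} = - \frac{Q}{2}$ ($A{\left(d,Q \right)} = Q \left(- \frac{1}{2}\right) = - \frac{Q}{2}$)
$\left(\sqrt{A{\left(-5,-5 \right)} - 8}\right)^{3} = \left(\sqrt{\left(- \frac{1}{2}\right) \left(-5\right) - 8}\right)^{3} = \left(\sqrt{\frac{5}{2} - 8}\right)^{3} = \left(\sqrt{- \frac{11}{2}}\right)^{3} = \left(\frac{i \sqrt{22}}{2}\right)^{3} = - \frac{11 i \sqrt{22}}{4}$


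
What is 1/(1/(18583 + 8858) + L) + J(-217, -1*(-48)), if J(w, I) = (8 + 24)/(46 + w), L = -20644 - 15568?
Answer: -31802884123/169921586961 ≈ -0.18716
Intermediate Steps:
L = -36212
J(w, I) = 32/(46 + w)
1/(1/(18583 + 8858) + L) + J(-217, -1*(-48)) = 1/(1/(18583 + 8858) - 36212) + 32/(46 - 217) = 1/(1/27441 - 36212) + 32/(-171) = 1/(1/27441 - 36212) + 32*(-1/171) = 1/(-993693491/27441) - 32/171 = -27441/993693491 - 32/171 = -31802884123/169921586961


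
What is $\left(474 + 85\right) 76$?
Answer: $42484$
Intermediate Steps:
$\left(474 + 85\right) 76 = 559 \cdot 76 = 42484$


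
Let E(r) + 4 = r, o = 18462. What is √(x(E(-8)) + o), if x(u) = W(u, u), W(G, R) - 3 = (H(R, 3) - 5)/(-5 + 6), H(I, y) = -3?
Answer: √18457 ≈ 135.86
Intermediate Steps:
W(G, R) = -5 (W(G, R) = 3 + (-3 - 5)/(-5 + 6) = 3 - 8/1 = 3 - 8*1 = 3 - 8 = -5)
E(r) = -4 + r
x(u) = -5
√(x(E(-8)) + o) = √(-5 + 18462) = √18457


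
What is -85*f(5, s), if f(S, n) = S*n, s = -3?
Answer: 1275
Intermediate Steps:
-85*f(5, s) = -425*(-3) = -85*(-15) = 1275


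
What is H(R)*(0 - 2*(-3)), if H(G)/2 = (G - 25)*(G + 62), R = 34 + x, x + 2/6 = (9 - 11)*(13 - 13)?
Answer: 29848/3 ≈ 9949.3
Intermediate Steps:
x = -⅓ (x = -⅓ + (9 - 11)*(13 - 13) = -⅓ - 2*0 = -⅓ + 0 = -⅓ ≈ -0.33333)
R = 101/3 (R = 34 - ⅓ = 101/3 ≈ 33.667)
H(G) = 2*(-25 + G)*(62 + G) (H(G) = 2*((G - 25)*(G + 62)) = 2*((-25 + G)*(62 + G)) = 2*(-25 + G)*(62 + G))
H(R)*(0 - 2*(-3)) = (-3100 + 2*(101/3)² + 74*(101/3))*(0 - 2*(-3)) = (-3100 + 2*(10201/9) + 7474/3)*(0 + 6) = (-3100 + 20402/9 + 7474/3)*6 = (14924/9)*6 = 29848/3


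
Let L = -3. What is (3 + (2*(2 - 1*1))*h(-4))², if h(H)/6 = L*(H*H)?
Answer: 328329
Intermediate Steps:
h(H) = -18*H² (h(H) = 6*(-3*H*H) = 6*(-3*H²) = -18*H²)
(3 + (2*(2 - 1*1))*h(-4))² = (3 + (2*(2 - 1*1))*(-18*(-4)²))² = (3 + (2*(2 - 1))*(-18*16))² = (3 + (2*1)*(-288))² = (3 + 2*(-288))² = (3 - 576)² = (-573)² = 328329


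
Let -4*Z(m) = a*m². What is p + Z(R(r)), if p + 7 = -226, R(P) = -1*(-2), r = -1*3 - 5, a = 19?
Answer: -252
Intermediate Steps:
r = -8 (r = -3 - 5 = -8)
R(P) = 2
Z(m) = -19*m²/4
p = -233 (p = -7 - 226 = -233)
p + Z(R(r)) = -233 - 19/4*2² = -233 - 19/4*4 = -233 - 19 = -252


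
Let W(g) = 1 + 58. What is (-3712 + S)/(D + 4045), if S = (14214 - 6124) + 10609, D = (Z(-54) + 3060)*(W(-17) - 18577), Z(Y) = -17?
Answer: -14987/56346229 ≈ -0.00026598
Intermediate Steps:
W(g) = 59
D = -56350274 (D = (-17 + 3060)*(59 - 18577) = 3043*(-18518) = -56350274)
S = 18699 (S = 8090 + 10609 = 18699)
(-3712 + S)/(D + 4045) = (-3712 + 18699)/(-56350274 + 4045) = 14987/(-56346229) = 14987*(-1/56346229) = -14987/56346229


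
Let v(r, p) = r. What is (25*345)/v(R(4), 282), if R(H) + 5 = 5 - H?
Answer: -8625/4 ≈ -2156.3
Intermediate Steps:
R(H) = -H (R(H) = -5 + (5 - H) = -H)
(25*345)/v(R(4), 282) = (25*345)/((-1*4)) = 8625/(-4) = 8625*(-1/4) = -8625/4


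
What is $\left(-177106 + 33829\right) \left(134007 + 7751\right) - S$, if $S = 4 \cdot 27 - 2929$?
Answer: $-20310658145$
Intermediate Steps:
$S = -2821$ ($S = 108 - 2929 = -2821$)
$\left(-177106 + 33829\right) \left(134007 + 7751\right) - S = \left(-177106 + 33829\right) \left(134007 + 7751\right) - -2821 = \left(-143277\right) 141758 + 2821 = -20310660966 + 2821 = -20310658145$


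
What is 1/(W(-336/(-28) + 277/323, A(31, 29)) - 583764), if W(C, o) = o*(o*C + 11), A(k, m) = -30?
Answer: -323/184924662 ≈ -1.7467e-6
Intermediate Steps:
W(C, o) = o*(11 + C*o) (W(C, o) = o*(C*o + 11) = o*(11 + C*o))
1/(W(-336/(-28) + 277/323, A(31, 29)) - 583764) = 1/(-30*(11 + (-336/(-28) + 277/323)*(-30)) - 583764) = 1/(-30*(11 + (-336*(-1/28) + 277*(1/323))*(-30)) - 583764) = 1/(-30*(11 + (12 + 277/323)*(-30)) - 583764) = 1/(-30*(11 + (4153/323)*(-30)) - 583764) = 1/(-30*(11 - 124590/323) - 583764) = 1/(-30*(-121037/323) - 583764) = 1/(3631110/323 - 583764) = 1/(-184924662/323) = -323/184924662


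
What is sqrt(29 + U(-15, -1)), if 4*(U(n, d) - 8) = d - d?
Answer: sqrt(37) ≈ 6.0828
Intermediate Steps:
U(n, d) = 8 (U(n, d) = 8 + (d - d)/4 = 8 + (1/4)*0 = 8 + 0 = 8)
sqrt(29 + U(-15, -1)) = sqrt(29 + 8) = sqrt(37)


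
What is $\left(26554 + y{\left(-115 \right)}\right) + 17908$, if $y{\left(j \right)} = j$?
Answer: $44347$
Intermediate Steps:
$\left(26554 + y{\left(-115 \right)}\right) + 17908 = \left(26554 - 115\right) + 17908 = 26439 + 17908 = 44347$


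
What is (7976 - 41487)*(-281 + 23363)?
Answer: -773500902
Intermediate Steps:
(7976 - 41487)*(-281 + 23363) = -33511*23082 = -773500902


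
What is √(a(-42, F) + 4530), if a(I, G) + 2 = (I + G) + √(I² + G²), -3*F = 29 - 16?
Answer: √(40335 + 3*√16045)/3 ≈ 67.260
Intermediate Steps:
F = -13/3 (F = -(29 - 16)/3 = -⅓*13 = -13/3 ≈ -4.3333)
a(I, G) = -2 + G + I + √(G² + I²) (a(I, G) = -2 + ((I + G) + √(I² + G²)) = -2 + ((G + I) + √(G² + I²)) = -2 + (G + I + √(G² + I²)) = -2 + G + I + √(G² + I²))
√(a(-42, F) + 4530) = √((-2 - 13/3 - 42 + √((-13/3)² + (-42)²)) + 4530) = √((-2 - 13/3 - 42 + √(169/9 + 1764)) + 4530) = √((-2 - 13/3 - 42 + √(16045/9)) + 4530) = √((-2 - 13/3 - 42 + √16045/3) + 4530) = √((-145/3 + √16045/3) + 4530) = √(13445/3 + √16045/3)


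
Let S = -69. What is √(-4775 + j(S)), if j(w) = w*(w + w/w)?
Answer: I*√83 ≈ 9.1104*I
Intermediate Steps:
j(w) = w*(1 + w) (j(w) = w*(w + 1) = w*(1 + w))
√(-4775 + j(S)) = √(-4775 - 69*(1 - 69)) = √(-4775 - 69*(-68)) = √(-4775 + 4692) = √(-83) = I*√83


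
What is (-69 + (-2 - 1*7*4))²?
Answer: 9801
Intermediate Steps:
(-69 + (-2 - 1*7*4))² = (-69 + (-2 - 7*4))² = (-69 + (-2 - 28))² = (-69 - 30)² = (-99)² = 9801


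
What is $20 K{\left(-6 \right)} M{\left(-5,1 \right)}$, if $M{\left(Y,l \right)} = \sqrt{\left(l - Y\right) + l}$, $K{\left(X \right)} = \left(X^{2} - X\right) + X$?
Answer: $720 \sqrt{7} \approx 1904.9$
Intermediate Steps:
$K{\left(X \right)} = X^{2}$
$M{\left(Y,l \right)} = \sqrt{- Y + 2 l}$
$20 K{\left(-6 \right)} M{\left(-5,1 \right)} = 20 \left(-6\right)^{2} \sqrt{\left(-1\right) \left(-5\right) + 2 \cdot 1} = 20 \cdot 36 \sqrt{5 + 2} = 720 \sqrt{7}$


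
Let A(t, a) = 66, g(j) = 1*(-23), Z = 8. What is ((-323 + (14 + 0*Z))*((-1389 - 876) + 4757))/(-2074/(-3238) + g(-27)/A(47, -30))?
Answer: -82280571912/31205 ≈ -2.6368e+6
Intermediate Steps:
g(j) = -23
((-323 + (14 + 0*Z))*((-1389 - 876) + 4757))/(-2074/(-3238) + g(-27)/A(47, -30)) = ((-323 + (14 + 0*8))*((-1389 - 876) + 4757))/(-2074/(-3238) - 23/66) = ((-323 + (14 + 0))*(-2265 + 4757))/(-2074*(-1/3238) - 23*1/66) = ((-323 + 14)*2492)/(1037/1619 - 23/66) = (-309*2492)/(31205/106854) = -770028*106854/31205 = -82280571912/31205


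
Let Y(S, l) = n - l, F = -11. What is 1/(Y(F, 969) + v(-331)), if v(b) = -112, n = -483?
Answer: -1/1564 ≈ -0.00063939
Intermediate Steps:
Y(S, l) = -483 - l
1/(Y(F, 969) + v(-331)) = 1/((-483 - 1*969) - 112) = 1/((-483 - 969) - 112) = 1/(-1452 - 112) = 1/(-1564) = -1/1564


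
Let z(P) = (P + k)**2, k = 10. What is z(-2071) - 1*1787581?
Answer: 2460140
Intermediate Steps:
z(P) = (10 + P)**2 (z(P) = (P + 10)**2 = (10 + P)**2)
z(-2071) - 1*1787581 = (10 - 2071)**2 - 1*1787581 = (-2061)**2 - 1787581 = 4247721 - 1787581 = 2460140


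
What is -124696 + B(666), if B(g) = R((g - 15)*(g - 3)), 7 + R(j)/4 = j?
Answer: 1601728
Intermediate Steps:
R(j) = -28 + 4*j
B(g) = -28 + 4*(-15 + g)*(-3 + g) (B(g) = -28 + 4*((g - 15)*(g - 3)) = -28 + 4*((-15 + g)*(-3 + g)) = -28 + 4*(-15 + g)*(-3 + g))
-124696 + B(666) = -124696 + (152 - 72*666 + 4*666**2) = -124696 + (152 - 47952 + 4*443556) = -124696 + (152 - 47952 + 1774224) = -124696 + 1726424 = 1601728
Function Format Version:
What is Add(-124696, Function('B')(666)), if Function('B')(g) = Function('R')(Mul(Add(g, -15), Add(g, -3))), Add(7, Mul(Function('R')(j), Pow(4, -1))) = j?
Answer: 1601728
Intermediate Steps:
Function('R')(j) = Add(-28, Mul(4, j))
Function('B')(g) = Add(-28, Mul(4, Add(-15, g), Add(-3, g))) (Function('B')(g) = Add(-28, Mul(4, Mul(Add(g, -15), Add(g, -3)))) = Add(-28, Mul(4, Mul(Add(-15, g), Add(-3, g)))) = Add(-28, Mul(4, Add(-15, g), Add(-3, g))))
Add(-124696, Function('B')(666)) = Add(-124696, Add(152, Mul(-72, 666), Mul(4, Pow(666, 2)))) = Add(-124696, Add(152, -47952, Mul(4, 443556))) = Add(-124696, Add(152, -47952, 1774224)) = Add(-124696, 1726424) = 1601728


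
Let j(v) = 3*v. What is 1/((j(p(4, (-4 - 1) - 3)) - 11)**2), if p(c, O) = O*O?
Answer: 1/32761 ≈ 3.0524e-5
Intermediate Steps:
p(c, O) = O**2
1/((j(p(4, (-4 - 1) - 3)) - 11)**2) = 1/((3*((-4 - 1) - 3)**2 - 11)**2) = 1/((3*(-5 - 3)**2 - 11)**2) = 1/((3*(-8)**2 - 11)**2) = 1/((3*64 - 11)**2) = 1/((192 - 11)**2) = 1/(181**2) = 1/32761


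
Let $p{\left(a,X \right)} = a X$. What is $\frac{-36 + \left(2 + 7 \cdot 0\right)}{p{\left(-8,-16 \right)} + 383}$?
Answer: $- \frac{34}{511} \approx -0.066536$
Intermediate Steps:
$p{\left(a,X \right)} = X a$
$\frac{-36 + \left(2 + 7 \cdot 0\right)}{p{\left(-8,-16 \right)} + 383} = \frac{-36 + \left(2 + 7 \cdot 0\right)}{\left(-16\right) \left(-8\right) + 383} = \frac{-36 + \left(2 + 0\right)}{128 + 383} = \frac{-36 + 2}{511} = \left(-34\right) \frac{1}{511} = - \frac{34}{511}$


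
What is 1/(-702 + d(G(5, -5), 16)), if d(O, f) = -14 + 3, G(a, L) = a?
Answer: -1/713 ≈ -0.0014025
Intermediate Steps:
d(O, f) = -11
1/(-702 + d(G(5, -5), 16)) = 1/(-702 - 11) = 1/(-713) = -1/713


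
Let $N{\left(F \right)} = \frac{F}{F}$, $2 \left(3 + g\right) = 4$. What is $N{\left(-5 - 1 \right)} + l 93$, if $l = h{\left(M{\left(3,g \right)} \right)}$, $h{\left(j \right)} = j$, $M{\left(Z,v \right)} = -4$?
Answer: $-371$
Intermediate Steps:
$g = -1$ ($g = -3 + \frac{1}{2} \cdot 4 = -3 + 2 = -1$)
$l = -4$
$N{\left(F \right)} = 1$
$N{\left(-5 - 1 \right)} + l 93 = 1 - 372 = -371$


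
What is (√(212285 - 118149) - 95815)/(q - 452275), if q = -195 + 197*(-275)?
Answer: 19163/101329 - 82*√14/506645 ≈ 0.18851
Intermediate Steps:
q = -54370 (q = -195 - 54175 = -54370)
(√(212285 - 118149) - 95815)/(q - 452275) = (√(212285 - 118149) - 95815)/(-54370 - 452275) = (√94136 - 95815)/(-506645) = (82*√14 - 95815)*(-1/506645) = (-95815 + 82*√14)*(-1/506645) = 19163/101329 - 82*√14/506645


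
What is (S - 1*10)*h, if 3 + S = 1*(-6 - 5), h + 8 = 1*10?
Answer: -48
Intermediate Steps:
h = 2 (h = -8 + 1*10 = -8 + 10 = 2)
S = -14 (S = -3 + 1*(-6 - 5) = -3 + 1*(-11) = -3 - 11 = -14)
(S - 1*10)*h = (-14 - 1*10)*2 = (-14 - 10)*2 = -24*2 = -48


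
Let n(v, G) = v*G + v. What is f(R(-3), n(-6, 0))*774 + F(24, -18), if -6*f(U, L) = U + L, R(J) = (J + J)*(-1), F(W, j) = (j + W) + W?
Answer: 30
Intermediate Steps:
F(W, j) = j + 2*W (F(W, j) = (W + j) + W = j + 2*W)
R(J) = -2*J (R(J) = (2*J)*(-1) = -2*J)
n(v, G) = v + G*v (n(v, G) = G*v + v = v + G*v)
f(U, L) = -L/6 - U/6 (f(U, L) = -(U + L)/6 = -(L + U)/6 = -L/6 - U/6)
f(R(-3), n(-6, 0))*774 + F(24, -18) = (-(-1)*(1 + 0) - (-1)*(-3)/3)*774 + (-18 + 2*24) = (-(-1) - ⅙*6)*774 + (-18 + 48) = (-⅙*(-6) - 1)*774 + 30 = (1 - 1)*774 + 30 = 0*774 + 30 = 0 + 30 = 30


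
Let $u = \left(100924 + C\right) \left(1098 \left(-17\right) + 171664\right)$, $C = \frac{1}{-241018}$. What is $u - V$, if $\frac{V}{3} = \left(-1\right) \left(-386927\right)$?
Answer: $\frac{1860660089213340}{120509} \approx 1.544 \cdot 10^{10}$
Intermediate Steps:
$C = - \frac{1}{241018} \approx -4.1491 \cdot 10^{-6}$
$V = 1160781$ ($V = 3 \left(\left(-1\right) \left(-386927\right)\right) = 3 \cdot 386927 = 1160781$)
$u = \frac{1860799973770869}{120509}$ ($u = \left(100924 - \frac{1}{241018}\right) \left(1098 \left(-17\right) + 171664\right) = \frac{24324500631 \left(-18666 + 171664\right)}{241018} = \frac{24324500631}{241018} \cdot 152998 = \frac{1860799973770869}{120509} \approx 1.5441 \cdot 10^{10}$)
$u - V = \frac{1860799973770869}{120509} - 1160781 = \frac{1860660089213340}{120509}$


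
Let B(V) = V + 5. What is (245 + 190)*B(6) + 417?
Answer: 5202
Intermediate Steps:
B(V) = 5 + V
(245 + 190)*B(6) + 417 = (245 + 190)*(5 + 6) + 417 = 435*11 + 417 = 4785 + 417 = 5202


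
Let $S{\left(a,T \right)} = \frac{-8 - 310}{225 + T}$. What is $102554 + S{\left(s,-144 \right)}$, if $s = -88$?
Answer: $\frac{2768852}{27} \approx 1.0255 \cdot 10^{5}$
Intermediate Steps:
$S{\left(a,T \right)} = - \frac{318}{225 + T}$
$102554 + S{\left(s,-144 \right)} = 102554 - \frac{318}{225 - 144} = 102554 - \frac{318}{81} = 102554 - \frac{106}{27} = \frac{2768852}{27}$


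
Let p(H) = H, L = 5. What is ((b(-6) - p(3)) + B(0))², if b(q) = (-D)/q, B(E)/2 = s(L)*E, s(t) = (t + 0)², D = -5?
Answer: 529/36 ≈ 14.694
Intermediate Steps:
s(t) = t²
B(E) = 50*E (B(E) = 2*(5²*E) = 2*(25*E) = 50*E)
b(q) = 5/q (b(q) = (-1*(-5))/q = 5/q)
((b(-6) - p(3)) + B(0))² = ((5/(-6) - 1*3) + 50*0)² = ((5*(-⅙) - 3) + 0)² = ((-⅚ - 3) + 0)² = (-23/6 + 0)² = (-23/6)² = 529/36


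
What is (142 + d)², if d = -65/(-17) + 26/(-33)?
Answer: 6620263225/314721 ≈ 21035.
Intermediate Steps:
d = 1703/561 (d = -65*(-1/17) + 26*(-1/33) = 65/17 - 26/33 = 1703/561 ≈ 3.0357)
(142 + d)² = (142 + 1703/561)² = (81365/561)² = 6620263225/314721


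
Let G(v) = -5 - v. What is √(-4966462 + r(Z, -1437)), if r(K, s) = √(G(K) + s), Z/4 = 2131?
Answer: √(-4966462 + I*√9966) ≈ 0.02 + 2228.6*I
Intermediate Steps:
Z = 8524 (Z = 4*2131 = 8524)
r(K, s) = √(-5 + s - K) (r(K, s) = √((-5 - K) + s) = √(-5 + s - K))
√(-4966462 + r(Z, -1437)) = √(-4966462 + √(-5 - 1437 - 1*8524)) = √(-4966462 + √(-5 - 1437 - 8524)) = √(-4966462 + √(-9966)) = √(-4966462 + I*√9966)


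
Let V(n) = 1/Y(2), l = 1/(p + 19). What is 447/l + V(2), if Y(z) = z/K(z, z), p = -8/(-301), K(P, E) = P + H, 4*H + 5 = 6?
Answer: 20482461/2408 ≈ 8506.0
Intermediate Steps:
H = 1/4 (H = -5/4 + (1/4)*6 = -5/4 + 3/2 = 1/4 ≈ 0.25000)
K(P, E) = 1/4 + P (K(P, E) = P + 1/4 = 1/4 + P)
p = 8/301 (p = -8*(-1/301) = 8/301 ≈ 0.026578)
l = 301/5727 (l = 1/(8/301 + 19) = 1/(5727/301) = 301/5727 ≈ 0.052558)
Y(z) = z/(1/4 + z)
V(n) = 9/8 (V(n) = 1/(4*2/(1 + 4*2)) = 1/(4*2/(1 + 8)) = 1/(4*2/9) = 1/(4*2*(1/9)) = 1/(8/9) = 9/8)
447/l + V(2) = 447/(301/5727) + 9/8 = 447*(5727/301) + 9/8 = 2559969/301 + 9/8 = 20482461/2408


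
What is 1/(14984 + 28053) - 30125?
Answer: -1296489624/43037 ≈ -30125.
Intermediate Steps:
1/(14984 + 28053) - 30125 = 1/43037 - 30125 = -1296489624/43037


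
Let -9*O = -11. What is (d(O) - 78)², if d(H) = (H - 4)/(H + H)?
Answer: 3031081/484 ≈ 6262.6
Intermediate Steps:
O = 11/9 (O = -⅑*(-11) = 11/9 ≈ 1.2222)
d(H) = (-4 + H)/(2*H) (d(H) = (-4 + H)/((2*H)) = (-4 + H)*(1/(2*H)) = (-4 + H)/(2*H))
(d(O) - 78)² = ((-4 + 11/9)/(2*(11/9)) - 78)² = ((½)*(9/11)*(-25/9) - 78)² = (-25/22 - 78)² = (-1741/22)² = 3031081/484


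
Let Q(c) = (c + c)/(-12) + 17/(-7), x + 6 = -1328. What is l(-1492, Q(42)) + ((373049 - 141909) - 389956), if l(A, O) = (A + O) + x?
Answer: -1131560/7 ≈ -1.6165e+5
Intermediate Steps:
x = -1334 (x = -6 - 1328 = -1334)
Q(c) = -17/7 - c/6 (Q(c) = (2*c)*(-1/12) + 17*(-1/7) = -c/6 - 17/7 = -17/7 - c/6)
l(A, O) = -1334 + A + O (l(A, O) = (A + O) - 1334 = -1334 + A + O)
l(-1492, Q(42)) + ((373049 - 141909) - 389956) = (-1334 - 1492 + (-17/7 - 1/6*42)) + ((373049 - 141909) - 389956) = (-1334 - 1492 + (-17/7 - 7)) + (231140 - 389956) = (-1334 - 1492 - 66/7) - 158816 = -19848/7 - 158816 = -1131560/7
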